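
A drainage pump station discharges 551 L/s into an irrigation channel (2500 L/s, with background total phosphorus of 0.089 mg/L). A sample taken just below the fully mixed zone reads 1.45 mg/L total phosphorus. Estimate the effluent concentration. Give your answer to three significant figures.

Mass balance: 2500·0.08900 + 551.0·Cₑ = 3051·1.450
→ Cₑ = (3051·1.450 − 2500·0.08900) / 551.0 = 7.625 mg/L.

7.63 mg/L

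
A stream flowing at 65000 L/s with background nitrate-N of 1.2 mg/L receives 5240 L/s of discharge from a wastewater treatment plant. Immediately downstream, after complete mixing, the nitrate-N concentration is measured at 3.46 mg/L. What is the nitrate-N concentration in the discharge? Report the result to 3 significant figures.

Mass balance: 65000·1.200 + 5240·Cₑ = 70240·3.460
→ Cₑ = (70240·3.460 − 65000·1.200) / 5240 = 31.49 mg/L.

31.5 mg/L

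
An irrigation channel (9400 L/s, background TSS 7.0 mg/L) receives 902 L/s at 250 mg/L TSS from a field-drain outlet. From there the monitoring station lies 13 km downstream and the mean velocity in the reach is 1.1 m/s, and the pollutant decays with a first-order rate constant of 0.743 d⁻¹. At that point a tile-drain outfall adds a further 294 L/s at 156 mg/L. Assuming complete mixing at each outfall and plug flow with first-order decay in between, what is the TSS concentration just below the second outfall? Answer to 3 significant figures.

29.2 mg/L

Mass balance: C = (9400·7.000 + 902.0·250.0) / 10300 = 291300/10300 = 28.28 mg/L; combined flow 10300 L/s.
Travel time t = 13·1000 / 1.1 = 11820 s = 3.283 h.
Decay over the reach: 28.28·exp(−kt) = 28.28·0.9034 = 25.54 mg/L.
Second outfall: C = (10300·25.54 + 294.0·156.0)/10600 = 29.16 mg/L.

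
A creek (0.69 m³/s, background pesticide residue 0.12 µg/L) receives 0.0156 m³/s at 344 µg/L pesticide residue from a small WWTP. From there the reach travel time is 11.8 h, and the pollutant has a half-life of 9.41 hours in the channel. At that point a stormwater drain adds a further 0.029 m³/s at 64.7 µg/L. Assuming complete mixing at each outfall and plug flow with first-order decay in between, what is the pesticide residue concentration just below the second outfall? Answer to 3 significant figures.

Mass balance: C = (0.6900·0.1200 + 0.01560·344.0) / 0.7056 = 5.449/0.7056 = 7.723 µg/L; combined flow 0.7056 m³/s.
Half-life 9.41 h → k = ln 2 / 9.41 = 0.07366 h⁻¹ = 1.768 d⁻¹.
First-order decay: C = 7.723·exp(−k·t) = 7.723·0.4193 = 3.238 µg/L.
At the second outfall, C = (0.7056·3.238 + 0.02900·64.70) / (0.7056 + 0.02900) = 5.664 µg/L.

5.66 µg/L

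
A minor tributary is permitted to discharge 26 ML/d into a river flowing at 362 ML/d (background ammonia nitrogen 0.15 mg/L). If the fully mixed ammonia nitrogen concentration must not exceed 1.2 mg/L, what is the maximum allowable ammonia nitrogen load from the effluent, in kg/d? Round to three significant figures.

Mass balance at the limit: 362.0·0.1500 + 26.00·Cₑ = 388.0·1.2 → Cₑ = 15.82 mg/L.
26.00 ML/d = 0.3009 m³/s. Load = 0.3009 m³/s × 15.82 g/m³ × 86 400 s/d = 411.3 kg/d.

411 kg/d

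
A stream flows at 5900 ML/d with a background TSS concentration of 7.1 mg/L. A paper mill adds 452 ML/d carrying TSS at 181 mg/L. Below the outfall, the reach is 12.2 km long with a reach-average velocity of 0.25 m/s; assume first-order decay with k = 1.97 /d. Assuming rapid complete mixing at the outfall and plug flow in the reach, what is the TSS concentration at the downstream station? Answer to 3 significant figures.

Conservation of mass: C = (5900·7.100 + 452.0·181.0) / 6352 = 123700/6352 = 19.47 mg/L.
Travel time t = 12.2·1000 / 0.25 = 48800 s = 13.56 h.
After decay, C = 19.47 × e^(−kt) = 19.47 × 0.3287 = 6.401 mg/L.

6.40 mg/L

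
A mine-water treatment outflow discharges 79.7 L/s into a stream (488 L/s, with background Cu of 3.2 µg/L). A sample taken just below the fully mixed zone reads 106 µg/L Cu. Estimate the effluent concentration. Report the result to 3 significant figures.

735 µg/L

Mass balance: 488.0·3.200 + 79.70·Cₑ = 567.7·106.0
→ Cₑ = (567.7·106.0 − 488.0·3.200) / 79.70 = 735.4 µg/L.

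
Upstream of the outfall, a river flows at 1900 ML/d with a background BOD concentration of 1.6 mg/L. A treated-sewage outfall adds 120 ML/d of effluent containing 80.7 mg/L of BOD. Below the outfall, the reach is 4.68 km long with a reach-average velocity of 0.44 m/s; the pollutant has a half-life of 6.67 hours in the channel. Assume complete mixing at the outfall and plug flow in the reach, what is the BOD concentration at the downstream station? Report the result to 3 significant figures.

4.63 mg/L

Flow-weighted average: C = (1900·1.600 + 120.0·80.70) / 2020 = 12720/2020 = 6.299 mg/L.
Travel time t = 4.68·1000 / 0.44 = 10640 s = 2.955 h.
Half-life 6.67 h → k = ln 2 / 6.67 = 0.1039 h⁻¹ = 2.494 d⁻¹.
After decay, C = 6.299 × e^(−kt) = 6.299 × 0.7356 = 4.634 mg/L.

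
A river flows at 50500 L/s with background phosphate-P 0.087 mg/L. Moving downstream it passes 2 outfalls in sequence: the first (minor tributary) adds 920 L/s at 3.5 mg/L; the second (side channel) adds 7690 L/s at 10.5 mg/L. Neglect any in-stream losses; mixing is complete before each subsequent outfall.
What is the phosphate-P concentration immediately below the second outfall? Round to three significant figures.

Below outfall 1: Q → 51420 L/s, C = (50500·0.08700 + 920.0·3.500)/51420 = 0.1481 mg/L.
Below outfall 2: Q → 59110 L/s, C = (51420·0.1481 + 7690·10.50)/59110 = 1.495 mg/L.

1.49 mg/L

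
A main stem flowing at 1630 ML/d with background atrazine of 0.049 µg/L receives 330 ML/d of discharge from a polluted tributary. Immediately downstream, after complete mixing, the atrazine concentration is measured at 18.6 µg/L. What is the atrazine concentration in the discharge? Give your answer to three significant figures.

110 µg/L

Mass balance: 1630·0.04900 + 330.0·Cₑ = 1960·18.60
→ Cₑ = (1960·18.60 − 1630·0.04900) / 330.0 = 110.2 µg/L.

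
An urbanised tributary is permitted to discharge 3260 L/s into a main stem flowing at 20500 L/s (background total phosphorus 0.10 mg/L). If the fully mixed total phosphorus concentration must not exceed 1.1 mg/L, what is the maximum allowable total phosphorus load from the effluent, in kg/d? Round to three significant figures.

2080 kg/d

Mass balance at the limit: 20500·0.1000 + 3260·Cₑ = 23760·1.1 → Cₑ = 7.388 mg/L.
3260 L/s = 3.260 m³/s. Load = 3.260 m³/s × 7.388 g/m³ × 86 400 s/d = 2081 kg/d.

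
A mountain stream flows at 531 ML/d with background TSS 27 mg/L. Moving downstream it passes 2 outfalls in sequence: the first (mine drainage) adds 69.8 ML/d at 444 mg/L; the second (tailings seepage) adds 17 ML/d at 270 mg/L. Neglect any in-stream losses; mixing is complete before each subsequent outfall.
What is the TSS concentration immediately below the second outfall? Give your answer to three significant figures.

80.8 mg/L

Outfall 1: combined Q = 600.8 ML/d; C = (531.0·27.00 + 69.80·444.0)/600.8 = 75.45 mg/L.
Outfall 2: combined Q = 617.8 ML/d; C = (600.8·75.45 + 17.00·270.0)/617.8 = 80.80 mg/L.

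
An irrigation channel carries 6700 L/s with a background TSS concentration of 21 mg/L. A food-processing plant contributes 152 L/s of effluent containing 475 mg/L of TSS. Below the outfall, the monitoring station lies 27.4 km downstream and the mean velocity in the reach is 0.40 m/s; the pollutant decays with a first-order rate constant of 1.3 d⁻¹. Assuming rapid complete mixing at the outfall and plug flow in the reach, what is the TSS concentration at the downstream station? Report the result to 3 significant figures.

Conservation of mass: C = (6700·21.00 + 152.0·475.0) / 6852 = 212900/6852 = 31.07 mg/L.
Travel time t = 27.4·1000 / 0.40 = 68500 s = 19.03 h.
Applying C = C₀e^(−kt): 31.07 × 0.3568 = 11.09 mg/L.

11.1 mg/L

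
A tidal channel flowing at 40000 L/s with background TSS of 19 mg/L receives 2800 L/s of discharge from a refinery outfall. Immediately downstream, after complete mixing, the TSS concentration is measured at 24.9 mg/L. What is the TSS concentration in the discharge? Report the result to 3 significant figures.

Mass balance: 40000·19.00 + 2800·Cₑ = 42800·24.90
→ Cₑ = (42800·24.90 − 40000·19.00) / 2800 = 109.2 mg/L.

109 mg/L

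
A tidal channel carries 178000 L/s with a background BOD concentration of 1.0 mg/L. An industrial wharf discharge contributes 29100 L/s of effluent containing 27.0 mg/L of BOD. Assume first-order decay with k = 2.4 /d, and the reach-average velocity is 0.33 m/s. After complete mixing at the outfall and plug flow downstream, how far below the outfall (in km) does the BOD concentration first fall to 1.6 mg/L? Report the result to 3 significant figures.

12.7 km

Flow-weighted average: C = (178000·1.000 + 29100·27.00) / 207100 = 963700/207100 = 4.653 mg/L.
Set 4.653·exp(−k·t) = 1.6 → t = ln(4.653/1.6)/k = 38430 s = 10.68 h.
Distance = v·t = 0.33·38430 = 12680 m = 12.68 km.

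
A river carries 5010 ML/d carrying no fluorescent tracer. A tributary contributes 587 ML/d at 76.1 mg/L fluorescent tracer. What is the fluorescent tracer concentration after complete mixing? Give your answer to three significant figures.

Flow-weighted average: C = (5010·0 + 587.0·76.10) / 5597 = 44670/5597 = 7.981 mg/L.

7.98 mg/L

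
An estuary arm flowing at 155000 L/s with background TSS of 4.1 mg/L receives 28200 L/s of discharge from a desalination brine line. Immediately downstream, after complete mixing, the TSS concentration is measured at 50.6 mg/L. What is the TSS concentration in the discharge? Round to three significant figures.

Mass balance: 155000·4.100 + 28200·Cₑ = 183200·50.60
→ Cₑ = (183200·50.60 − 155000·4.100) / 28200 = 306.2 mg/L.

306 mg/L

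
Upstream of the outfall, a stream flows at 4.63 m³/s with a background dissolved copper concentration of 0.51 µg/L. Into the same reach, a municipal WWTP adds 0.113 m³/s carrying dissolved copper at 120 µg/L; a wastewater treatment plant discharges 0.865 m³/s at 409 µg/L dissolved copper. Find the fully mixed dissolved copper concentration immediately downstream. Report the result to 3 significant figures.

After mixing, C = (4.630·0.5100 + 0.1130·120.0 + 0.8650·409.0) / 5.608 = 369.7/5.608 = 65.92 µg/L.

65.9 µg/L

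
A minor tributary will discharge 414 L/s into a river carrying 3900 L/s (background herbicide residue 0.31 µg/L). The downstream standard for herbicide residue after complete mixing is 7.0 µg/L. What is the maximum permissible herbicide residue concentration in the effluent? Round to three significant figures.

At the limit, (Qr·Cr + Qe·Cₑ)/(Qr + Qe) = 7.0:
Cₑ = (4314·7.0 − 3900·0.3100) / 414.0 = 70.02 µg/L.

70.0 µg/L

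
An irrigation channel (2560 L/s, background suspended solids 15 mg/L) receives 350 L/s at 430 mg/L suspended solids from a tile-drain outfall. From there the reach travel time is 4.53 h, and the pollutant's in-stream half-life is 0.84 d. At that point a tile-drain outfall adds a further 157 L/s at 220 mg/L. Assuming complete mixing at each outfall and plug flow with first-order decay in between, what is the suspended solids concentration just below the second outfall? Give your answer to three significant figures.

64.0 mg/L

Mixed concentration C = ΣQC/ΣQ = (2560·15.00 + 350.0·430.0) / 2910 = 188900/2910 = 64.91 mg/L; combined flow 2910 L/s.
Half-life 0.84 d → k = ln 2 / 0.84 = 0.8252 d⁻¹.
Decay over the reach: 64.91·exp(−kt) = 64.91·0.8558 = 55.55 mg/L.
At the second outfall, C = (2910·55.55 + 157.0·220.0) / (2910 + 157.0) = 63.97 mg/L.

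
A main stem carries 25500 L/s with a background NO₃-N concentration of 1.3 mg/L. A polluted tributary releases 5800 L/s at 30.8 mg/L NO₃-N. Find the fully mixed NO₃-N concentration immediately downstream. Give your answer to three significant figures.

6.77 mg/L

After mixing, C = (25500·1.300 + 5800·30.80) / 31300 = 211800/31300 = 6.766 mg/L.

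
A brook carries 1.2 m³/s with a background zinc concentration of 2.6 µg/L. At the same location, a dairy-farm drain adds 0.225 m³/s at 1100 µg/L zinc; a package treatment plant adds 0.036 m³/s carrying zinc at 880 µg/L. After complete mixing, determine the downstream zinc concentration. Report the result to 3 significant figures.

Mixed concentration C = ΣQC/ΣQ = (1.200·2.600 + 0.2250·1100 + 0.03600·880.0) / 1.461 = 282.3/1.461 = 193.2 µg/L.

193 µg/L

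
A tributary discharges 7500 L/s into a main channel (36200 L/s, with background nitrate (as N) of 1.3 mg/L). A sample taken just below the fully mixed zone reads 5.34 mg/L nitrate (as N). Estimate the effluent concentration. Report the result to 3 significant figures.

Mass balance: 36200·1.300 + 7500·Cₑ = 43700·5.340
→ Cₑ = (43700·5.340 − 36200·1.300) / 7500 = 24.84 mg/L.

24.8 mg/L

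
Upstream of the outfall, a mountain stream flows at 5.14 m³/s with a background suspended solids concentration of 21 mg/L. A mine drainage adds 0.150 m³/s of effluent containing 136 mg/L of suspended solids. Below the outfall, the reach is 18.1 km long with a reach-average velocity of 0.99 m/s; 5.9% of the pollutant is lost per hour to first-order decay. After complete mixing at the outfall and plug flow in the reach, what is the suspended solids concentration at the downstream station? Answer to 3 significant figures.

Mixed concentration C = ΣQC/ΣQ = (5.140·21.00 + 0.1500·136.0) / 5.290 = 128.3/5.290 = 24.26 mg/L.
Travel time t = 18.1·1000 / 0.99 = 18280 s = 5.079 h.
5.9%/h lost → k = −ln(1 − 0.059) = 0.06081 h⁻¹.
After decay, C = 24.26 × e^(−kt) = 24.26 × 0.7343 = 17.81 mg/L.

17.8 mg/L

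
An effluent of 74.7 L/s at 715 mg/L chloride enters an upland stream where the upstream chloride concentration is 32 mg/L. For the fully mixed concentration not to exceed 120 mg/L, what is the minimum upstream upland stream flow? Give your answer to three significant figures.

Set C_mix = 120: (Q·32.00 + 74.70·715.0) / (Q + 74.70) = 120
→ Q = 74.70·(715.0 − 120)/(120 − 32.00) = 505.1 L/s.

505 L/s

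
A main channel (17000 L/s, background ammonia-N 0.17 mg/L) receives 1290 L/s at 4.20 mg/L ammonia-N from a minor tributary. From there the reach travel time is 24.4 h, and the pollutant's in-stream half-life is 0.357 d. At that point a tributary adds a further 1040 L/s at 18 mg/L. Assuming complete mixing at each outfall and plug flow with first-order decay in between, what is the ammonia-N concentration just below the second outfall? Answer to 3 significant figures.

1.03 mg/L

Conservation of mass: C = (17000·0.1700 + 1290·4.200) / 18290 = 8308/18290 = 0.4542 mg/L; combined flow 18290 L/s.
Half-life 0.357 d → k = ln 2 / 0.357 = 1.942 d⁻¹.
Applying C = C₀e^(−kt): 0.4542 × 0.1389 = 0.06310 mg/L.
At the second outfall, C = (18290·0.06310 + 1040·18.00) / (18290 + 1040) = 1.028 mg/L.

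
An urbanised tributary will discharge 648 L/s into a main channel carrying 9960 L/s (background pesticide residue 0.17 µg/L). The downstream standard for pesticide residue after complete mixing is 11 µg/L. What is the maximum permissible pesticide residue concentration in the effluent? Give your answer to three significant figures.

177 µg/L

At the limit, (Qr·Cr + Qe·Cₑ)/(Qr + Qe) = 11:
Cₑ = (10610·11 − 9960·0.1700) / 648.0 = 177.5 µg/L.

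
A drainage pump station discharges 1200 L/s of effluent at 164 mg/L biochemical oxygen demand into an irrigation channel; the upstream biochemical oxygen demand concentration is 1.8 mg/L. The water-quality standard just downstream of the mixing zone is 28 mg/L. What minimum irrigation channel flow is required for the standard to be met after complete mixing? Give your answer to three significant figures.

6230 L/s

Set C_mix = 28: (Q·1.800 + 1200·164.0) / (Q + 1200) = 28
→ Q = 1200·(164.0 − 28)/(28 − 1.800) = 6229 L/s.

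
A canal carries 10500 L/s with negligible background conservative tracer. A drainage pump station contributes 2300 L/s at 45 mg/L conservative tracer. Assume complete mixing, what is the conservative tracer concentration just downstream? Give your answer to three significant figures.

Flow-weighted average: C = (10500·0 + 2300·45.00) / 12800 = 103500/12800 = 8.086 mg/L.

8.09 mg/L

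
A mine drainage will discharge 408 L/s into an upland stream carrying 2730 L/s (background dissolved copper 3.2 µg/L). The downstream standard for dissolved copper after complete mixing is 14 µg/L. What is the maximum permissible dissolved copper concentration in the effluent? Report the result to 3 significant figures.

At the limit, (Qr·Cr + Qe·Cₑ)/(Qr + Qe) = 14:
Cₑ = (3138·14 − 2730·3.200) / 408.0 = 86.26 µg/L.

86.3 µg/L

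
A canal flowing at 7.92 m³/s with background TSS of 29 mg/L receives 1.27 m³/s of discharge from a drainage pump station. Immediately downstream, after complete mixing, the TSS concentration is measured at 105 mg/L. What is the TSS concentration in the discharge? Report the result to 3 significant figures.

Mass balance: 7.920·29.00 + 1.270·Cₑ = 9.190·105.0
→ Cₑ = (9.190·105.0 − 7.920·29.00) / 1.270 = 579.0 mg/L.

579 mg/L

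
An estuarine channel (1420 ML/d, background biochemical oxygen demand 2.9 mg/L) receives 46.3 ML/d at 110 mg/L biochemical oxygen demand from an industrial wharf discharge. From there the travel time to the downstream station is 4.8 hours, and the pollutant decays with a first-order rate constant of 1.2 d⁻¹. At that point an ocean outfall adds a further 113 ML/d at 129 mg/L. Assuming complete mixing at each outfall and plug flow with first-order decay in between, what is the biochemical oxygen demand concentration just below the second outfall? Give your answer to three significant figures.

13.8 mg/L

After mixing, C = (1420·2.900 + 46.30·110.0) / 1466 = 9211/1466 = 6.282 mg/L; combined flow 1466 ML/d.
First-order decay: C = 6.282·exp(−k·t) = 6.282·0.7866 = 4.941 mg/L.
At the second outfall, C = (1466·4.941 + 113.0·129.0) / (1466 + 113.0) = 13.82 mg/L.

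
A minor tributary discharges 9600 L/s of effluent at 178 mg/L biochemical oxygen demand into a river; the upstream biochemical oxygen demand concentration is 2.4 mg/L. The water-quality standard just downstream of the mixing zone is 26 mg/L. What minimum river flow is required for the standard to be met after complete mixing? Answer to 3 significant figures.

61800 L/s

Set C_mix = 26: (Q·2.400 + 9600·178.0) / (Q + 9600) = 26
→ Q = 9600·(178.0 − 26)/(26 − 2.400) = 61830 L/s.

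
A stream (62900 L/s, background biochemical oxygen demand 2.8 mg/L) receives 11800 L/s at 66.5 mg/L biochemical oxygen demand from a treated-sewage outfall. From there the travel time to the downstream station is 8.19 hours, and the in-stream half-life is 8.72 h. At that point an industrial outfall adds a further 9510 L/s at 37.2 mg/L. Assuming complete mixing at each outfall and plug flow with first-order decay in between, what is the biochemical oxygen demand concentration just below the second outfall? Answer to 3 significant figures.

10.2 mg/L

After mixing, C = (62900·2.800 + 11800·66.50) / 74700 = 960800/74700 = 12.86 mg/L; combined flow 74700 L/s.
Half-life 8.72 h → k = ln 2 / 8.72 = 0.07949 h⁻¹ = 1.908 d⁻¹.
Applying C = C₀e^(−kt): 12.86 × 0.5215 = 6.708 mg/L.
Second outfall: C = (74700·6.708 + 9510·37.20)/84210 = 10.15 mg/L.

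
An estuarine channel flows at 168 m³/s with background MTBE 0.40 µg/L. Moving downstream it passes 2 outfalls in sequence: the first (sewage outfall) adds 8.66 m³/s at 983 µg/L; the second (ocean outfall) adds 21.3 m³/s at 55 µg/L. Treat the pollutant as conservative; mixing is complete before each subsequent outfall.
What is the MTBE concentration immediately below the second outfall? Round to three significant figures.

49.3 µg/L

Outfall 1: combined Q = 176.7 m³/s; C = (168.0·0.4000 + 8.660·983.0)/176.7 = 48.57 µg/L.
Outfall 2: combined Q = 198.0 m³/s; C = (176.7·48.57 + 21.30·55.00)/198.0 = 49.26 µg/L.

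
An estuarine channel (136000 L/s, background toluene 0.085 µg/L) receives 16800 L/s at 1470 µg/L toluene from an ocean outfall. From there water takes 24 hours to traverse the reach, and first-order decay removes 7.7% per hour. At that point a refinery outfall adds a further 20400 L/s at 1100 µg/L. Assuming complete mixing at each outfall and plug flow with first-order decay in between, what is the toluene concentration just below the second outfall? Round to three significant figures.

Mixed concentration C = ΣQC/ΣQ = (136000·0.08500 + 16800·1470) / 152800 = 24710000/152800 = 161.7 µg/L; combined flow 152800 L/s.
7.7%/h lost → k = −ln(1 − 0.077) = 0.08013 h⁻¹.
After decay, C = 161.7 × e^(−kt) = 161.7 × 0.1462 = 23.63 µg/L.
At the second outfall, C = (152800·23.63 + 20400·1100) / (152800 + 20400) = 150.4 µg/L.

150 µg/L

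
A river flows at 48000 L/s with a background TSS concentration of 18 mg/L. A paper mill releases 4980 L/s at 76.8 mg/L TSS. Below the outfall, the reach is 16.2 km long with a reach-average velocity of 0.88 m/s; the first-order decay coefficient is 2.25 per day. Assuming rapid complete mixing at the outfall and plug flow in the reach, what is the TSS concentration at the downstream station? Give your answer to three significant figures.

14.6 mg/L

Mass balance: C = (48000·18.00 + 4980·76.80) / 52980 = 1246000/52980 = 23.53 mg/L.
Travel time t = 16.2·1000 / 0.88 = 18410 s = 5.114 h.
Decay over the reach: 23.53·exp(−kt) = 23.53·0.6192 = 14.57 mg/L.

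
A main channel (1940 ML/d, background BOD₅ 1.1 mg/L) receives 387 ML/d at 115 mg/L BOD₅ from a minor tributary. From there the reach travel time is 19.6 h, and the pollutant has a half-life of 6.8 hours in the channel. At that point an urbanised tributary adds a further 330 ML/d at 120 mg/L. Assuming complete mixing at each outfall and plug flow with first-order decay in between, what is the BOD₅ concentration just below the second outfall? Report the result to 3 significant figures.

17.3 mg/L

Conservation of mass: C = (1940·1.100 + 387.0·115.0) / 2327 = 46640/2327 = 20.04 mg/L; combined flow 2327 ML/d.
Half-life 6.8 h → k = ln 2 / 6.8 = 0.1019 h⁻¹ = 2.446 d⁻¹.
Decay over the reach: 20.04·exp(−kt) = 20.04·0.1356 = 2.718 mg/L.
Second outfall: C = (2327·2.718 + 330.0·120.0)/2657 = 17.28 mg/L.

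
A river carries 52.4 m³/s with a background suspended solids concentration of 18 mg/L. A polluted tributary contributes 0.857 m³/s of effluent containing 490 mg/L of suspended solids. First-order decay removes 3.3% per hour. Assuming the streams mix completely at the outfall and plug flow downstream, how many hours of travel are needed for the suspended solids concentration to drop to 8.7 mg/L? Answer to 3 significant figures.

Flow-weighted average: C = (52.40·18.00 + 0.8570·490.0) / 53.26 = 1363/53.26 = 25.60 mg/L.
3.3%/h lost → k = −ln(1 − 0.033) = 0.03356 h⁻¹.
25.60·exp(−k·t) = 8.7 → t = ln(25.60/8.7)/k = 115800 s = 32.16 h.

32.2 h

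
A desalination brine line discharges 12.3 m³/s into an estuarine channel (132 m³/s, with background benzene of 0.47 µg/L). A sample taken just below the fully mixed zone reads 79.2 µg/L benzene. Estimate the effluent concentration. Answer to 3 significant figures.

924 µg/L

Mass balance: 132.0·0.4700 + 12.30·Cₑ = 144.3·79.20
→ Cₑ = (144.3·79.20 − 132.0·0.4700) / 12.30 = 924.1 µg/L.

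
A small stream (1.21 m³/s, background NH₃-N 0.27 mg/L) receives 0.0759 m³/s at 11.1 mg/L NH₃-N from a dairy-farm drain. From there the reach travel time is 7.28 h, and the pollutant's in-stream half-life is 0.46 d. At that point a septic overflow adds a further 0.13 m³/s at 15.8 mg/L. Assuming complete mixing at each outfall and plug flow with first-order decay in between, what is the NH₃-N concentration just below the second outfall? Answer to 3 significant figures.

Conservation of mass: C = (1.210·0.2700 + 0.07590·11.10) / 1.286 = 1.169/1.286 = 0.9092 mg/L; combined flow 1.286 m³/s.
Half-life 0.46 d → k = ln 2 / 0.46 = 1.507 d⁻¹.
First-order decay: C = 0.9092·exp(−k·t) = 0.9092·0.6331 = 0.5757 mg/L.
At the second outfall, C = (1.286·0.5757 + 0.1300·15.80) / (1.286 + 0.1300) = 1.973 mg/L.

1.97 mg/L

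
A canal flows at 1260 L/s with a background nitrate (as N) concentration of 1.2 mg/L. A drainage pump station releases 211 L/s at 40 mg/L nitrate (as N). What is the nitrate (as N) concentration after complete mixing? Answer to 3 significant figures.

6.77 mg/L

Flow-weighted average: C = (1260·1.200 + 211.0·40.00) / 1471 = 9952/1471 = 6.765 mg/L.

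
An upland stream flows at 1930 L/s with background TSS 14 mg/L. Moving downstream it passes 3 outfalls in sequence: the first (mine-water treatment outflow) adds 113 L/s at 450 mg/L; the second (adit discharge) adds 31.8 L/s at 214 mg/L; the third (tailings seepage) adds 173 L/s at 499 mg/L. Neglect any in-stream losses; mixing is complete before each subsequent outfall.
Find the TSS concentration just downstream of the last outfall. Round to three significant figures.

After outfall 1: Q = 1930 + 113.0 = 2043 L/s; C = (1930·14.00 + 113.0·450.0)/2043 = 38.12 mg/L.
After outfall 2: Q = 2043 + 31.80 = 2075 L/s; C = (2043·38.12 + 31.80·214.0)/2075 = 40.81 mg/L.
After outfall 3: Q = 2075 + 173.0 = 2248 L/s; C = (2075·40.81 + 173.0·499.0)/2248 = 76.08 mg/L.

76.1 mg/L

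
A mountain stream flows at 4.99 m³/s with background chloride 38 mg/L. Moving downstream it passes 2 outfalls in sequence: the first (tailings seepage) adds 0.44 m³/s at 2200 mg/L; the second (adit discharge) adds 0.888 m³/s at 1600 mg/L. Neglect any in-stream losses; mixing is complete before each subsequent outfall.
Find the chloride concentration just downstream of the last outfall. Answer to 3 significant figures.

408 mg/L

Below outfall 1: Q → 5.430 m³/s, C = (4.990·38.00 + 0.4400·2200)/5.430 = 213.2 mg/L.
Below outfall 2: Q → 6.318 m³/s, C = (5.430·213.2 + 0.8880·1600)/6.318 = 408.1 mg/L.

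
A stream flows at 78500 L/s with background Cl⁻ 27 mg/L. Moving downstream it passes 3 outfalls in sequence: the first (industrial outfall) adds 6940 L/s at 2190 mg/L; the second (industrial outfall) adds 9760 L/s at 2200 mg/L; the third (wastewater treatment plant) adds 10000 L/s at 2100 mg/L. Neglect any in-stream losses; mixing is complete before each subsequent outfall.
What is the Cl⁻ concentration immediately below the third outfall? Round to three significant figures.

568 mg/L

Below outfall 1: Q → 85440 L/s, C = (78500·27.00 + 6940·2190)/85440 = 202.7 mg/L.
Below outfall 2: Q → 95200 L/s, C = (85440·202.7 + 9760·2200)/95200 = 407.5 mg/L.
Below outfall 3: Q → 105200 L/s, C = (95200·407.5 + 10000·2100)/105200 = 568.3 mg/L.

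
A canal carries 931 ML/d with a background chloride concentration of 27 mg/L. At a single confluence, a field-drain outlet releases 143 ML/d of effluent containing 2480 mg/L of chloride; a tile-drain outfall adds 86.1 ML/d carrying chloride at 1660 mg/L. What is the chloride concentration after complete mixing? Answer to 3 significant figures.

After mixing, C = (931.0·27.00 + 143.0·2480 + 86.10·1660) / 1160 = 522700/1160 = 450.6 mg/L.

451 mg/L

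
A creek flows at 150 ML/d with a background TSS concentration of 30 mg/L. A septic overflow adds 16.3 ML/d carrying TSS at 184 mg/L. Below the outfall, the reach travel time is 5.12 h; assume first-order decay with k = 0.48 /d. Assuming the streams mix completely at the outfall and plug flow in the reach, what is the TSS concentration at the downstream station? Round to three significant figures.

40.7 mg/L

Mass balance: C = (150.0·30.00 + 16.30·184.0) / 166.3 = 7499/166.3 = 45.09 mg/L.
First-order decay: C = 45.09·exp(−k·t) = 45.09·0.9027 = 40.71 mg/L.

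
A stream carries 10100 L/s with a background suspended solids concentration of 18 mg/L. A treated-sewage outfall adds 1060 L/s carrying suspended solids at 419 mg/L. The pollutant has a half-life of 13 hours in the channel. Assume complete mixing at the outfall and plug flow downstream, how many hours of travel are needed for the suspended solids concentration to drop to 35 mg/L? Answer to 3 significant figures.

Mass balance: C = (10100·18.00 + 1060·419.0) / 11160 = 625900/11160 = 56.09 mg/L.
Half-life 13 h → k = ln 2 / 13 = 0.05332 h⁻¹ = 1.280 d⁻¹.
56.09·exp(−k·t) = 35 → t = ln(56.09/35)/k = 31840 s = 8.844 h.

8.84 h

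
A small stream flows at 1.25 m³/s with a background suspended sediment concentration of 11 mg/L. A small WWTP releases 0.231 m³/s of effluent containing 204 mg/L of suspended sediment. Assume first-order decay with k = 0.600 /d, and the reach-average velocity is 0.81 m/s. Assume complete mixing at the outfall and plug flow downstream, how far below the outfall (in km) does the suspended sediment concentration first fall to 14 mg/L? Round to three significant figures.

126 km

Mass balance: C = (1.250·11.00 + 0.2310·204.0) / 1.481 = 60.87/1.481 = 41.10 mg/L.
Set 41.10·exp(−k·t) = 14 → t = ln(41.10/14)/k = 155100 s = 43.08 h.
Distance = v·t = 0.81·155100 = 125600 m = 125.6 km.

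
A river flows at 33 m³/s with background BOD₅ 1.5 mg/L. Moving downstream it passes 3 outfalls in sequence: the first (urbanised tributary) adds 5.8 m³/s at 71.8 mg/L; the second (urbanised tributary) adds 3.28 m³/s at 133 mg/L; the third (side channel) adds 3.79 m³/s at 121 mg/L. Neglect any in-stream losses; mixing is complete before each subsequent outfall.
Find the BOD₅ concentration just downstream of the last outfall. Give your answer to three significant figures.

After outfall 1: Q = 33.00 + 5.800 = 38.80 m³/s; C = (33.00·1.500 + 5.800·71.80)/38.80 = 12.01 mg/L.
After outfall 2: Q = 38.80 + 3.280 = 42.08 m³/s; C = (38.80·12.01 + 3.280·133.0)/42.08 = 21.44 mg/L.
After outfall 3: Q = 42.08 + 3.790 = 45.87 m³/s; C = (42.08·21.44 + 3.790·121.0)/45.87 = 29.67 mg/L.

29.7 mg/L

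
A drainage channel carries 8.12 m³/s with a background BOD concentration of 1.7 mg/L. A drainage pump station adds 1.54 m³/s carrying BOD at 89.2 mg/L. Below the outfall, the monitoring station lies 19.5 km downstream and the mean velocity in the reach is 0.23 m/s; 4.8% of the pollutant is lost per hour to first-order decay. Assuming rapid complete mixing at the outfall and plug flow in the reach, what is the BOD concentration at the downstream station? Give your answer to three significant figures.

Mixed concentration C = ΣQC/ΣQ = (8.120·1.700 + 1.540·89.20) / 9.660 = 151.2/9.660 = 15.65 mg/L.
Travel time t = 19.5·1000 / 0.23 = 84780 s = 23.55 h.
4.8%/h lost → k = −ln(1 − 0.048) = 0.04919 h⁻¹.
First-order decay: C = 15.65·exp(−k·t) = 15.65·0.3140 = 4.913 mg/L.

4.91 mg/L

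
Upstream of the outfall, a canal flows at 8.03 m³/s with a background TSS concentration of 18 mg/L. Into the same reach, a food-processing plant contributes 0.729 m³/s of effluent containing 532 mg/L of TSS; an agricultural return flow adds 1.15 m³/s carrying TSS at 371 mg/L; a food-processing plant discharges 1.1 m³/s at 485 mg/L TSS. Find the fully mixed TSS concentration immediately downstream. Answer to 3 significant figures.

Flow-weighted average: C = (8.030·18.00 + 0.7290·532.0 + 1.150·371.0 + 1.100·485.0) / 11.01 = 1493/11.01 = 135.6 mg/L.

136 mg/L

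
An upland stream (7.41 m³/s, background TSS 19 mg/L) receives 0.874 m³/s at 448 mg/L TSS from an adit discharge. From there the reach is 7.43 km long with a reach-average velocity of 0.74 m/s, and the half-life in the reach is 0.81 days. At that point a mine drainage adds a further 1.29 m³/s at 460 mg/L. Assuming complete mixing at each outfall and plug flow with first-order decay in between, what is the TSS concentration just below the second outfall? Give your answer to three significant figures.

112 mg/L

Conservation of mass: C = (7.410·19.00 + 0.8740·448.0) / 8.284 = 532.3/8.284 = 64.26 mg/L; combined flow 8.284 m³/s.
Travel time t = 7.43·1000 / 0.74 = 10040 s = 2.789 h.
Half-life 0.81 d → k = ln 2 / 0.81 = 0.8557 d⁻¹.
Decay over the reach: 64.26·exp(−kt) = 64.26·0.9053 = 58.18 mg/L.
Second outfall: C = (8.284·58.18 + 1.290·460.0)/9.574 = 112.3 mg/L.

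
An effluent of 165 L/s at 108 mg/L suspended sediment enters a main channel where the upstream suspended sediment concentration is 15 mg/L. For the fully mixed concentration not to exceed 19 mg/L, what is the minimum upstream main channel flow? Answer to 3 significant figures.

3670 L/s

Set C_mix = 19: (Q·15.00 + 165.0·108.0) / (Q + 165.0) = 19
→ Q = 165.0·(108.0 − 19)/(19 − 15.00) = 3671 L/s.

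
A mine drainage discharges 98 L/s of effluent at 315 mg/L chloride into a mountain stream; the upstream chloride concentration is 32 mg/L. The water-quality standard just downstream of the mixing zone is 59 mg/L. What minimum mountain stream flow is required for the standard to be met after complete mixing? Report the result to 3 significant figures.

929 L/s

Set C_mix = 59: (Q·32.00 + 98.00·315.0) / (Q + 98.00) = 59
→ Q = 98.00·(315.0 − 59)/(59 − 32.00) = 929.2 L/s.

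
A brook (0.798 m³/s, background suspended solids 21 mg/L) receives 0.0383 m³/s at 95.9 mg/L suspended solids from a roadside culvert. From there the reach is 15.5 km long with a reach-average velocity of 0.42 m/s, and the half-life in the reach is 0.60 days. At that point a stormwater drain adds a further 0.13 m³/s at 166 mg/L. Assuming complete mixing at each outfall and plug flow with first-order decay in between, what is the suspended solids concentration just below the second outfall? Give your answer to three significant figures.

35.2 mg/L

Mixed concentration C = ΣQC/ΣQ = (0.7980·21.00 + 0.03830·95.90) / 0.8363 = 20.43/0.8363 = 24.43 mg/L; combined flow 0.8363 m³/s.
Travel time t = 15.5·1000 / 0.42 = 36900 s = 10.25 h.
Half-life 0.60 d → k = ln 2 / 0.60 = 1.155 d⁻¹.
After decay, C = 24.43 × e^(−kt) = 24.43 × 0.6105 = 14.92 mg/L.
At the second outfall, C = (0.8363·14.92 + 0.1300·166.0) / (0.8363 + 0.1300) = 35.24 mg/L.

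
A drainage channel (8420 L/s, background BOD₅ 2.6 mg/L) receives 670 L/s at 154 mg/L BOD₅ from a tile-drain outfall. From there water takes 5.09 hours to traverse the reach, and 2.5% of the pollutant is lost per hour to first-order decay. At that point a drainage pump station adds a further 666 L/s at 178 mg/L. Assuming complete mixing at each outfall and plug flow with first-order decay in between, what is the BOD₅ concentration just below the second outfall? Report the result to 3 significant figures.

Conservation of mass: C = (8420·2.600 + 670.0·154.0) / 9090 = 125100/9090 = 13.76 mg/L; combined flow 9090 L/s.
2.5%/h lost → k = −ln(1 − 0.025) = 0.02532 h⁻¹.
Decay over the reach: 13.76·exp(−kt) = 13.76·0.8791 = 12.10 mg/L.
Second outfall: C = (9090·12.10 + 666.0·178.0)/9756 = 23.42 mg/L.

23.4 mg/L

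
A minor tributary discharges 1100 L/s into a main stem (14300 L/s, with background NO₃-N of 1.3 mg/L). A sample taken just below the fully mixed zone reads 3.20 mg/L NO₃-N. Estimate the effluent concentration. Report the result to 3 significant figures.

Mass balance: 14300·1.300 + 1100·Cₑ = 15400·3.200
→ Cₑ = (15400·3.200 − 14300·1.300) / 1100 = 27.90 mg/L.

27.9 mg/L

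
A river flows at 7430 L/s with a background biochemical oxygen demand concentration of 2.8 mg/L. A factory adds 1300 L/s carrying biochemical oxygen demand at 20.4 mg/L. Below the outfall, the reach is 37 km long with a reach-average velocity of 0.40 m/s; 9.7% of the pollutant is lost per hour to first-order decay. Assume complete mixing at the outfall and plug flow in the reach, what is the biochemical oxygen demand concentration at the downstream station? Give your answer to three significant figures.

0.394 mg/L

Mass balance: C = (7430·2.800 + 1300·20.40) / 8730 = 47320/8730 = 5.421 mg/L.
Travel time t = 37·1000 / 0.40 = 92500 s = 25.69 h.
9.7%/h lost → k = −ln(1 − 0.097) = 0.1020 h⁻¹.
First-order decay: C = 5.421·exp(−k·t) = 5.421·0.07268 = 0.3940 mg/L.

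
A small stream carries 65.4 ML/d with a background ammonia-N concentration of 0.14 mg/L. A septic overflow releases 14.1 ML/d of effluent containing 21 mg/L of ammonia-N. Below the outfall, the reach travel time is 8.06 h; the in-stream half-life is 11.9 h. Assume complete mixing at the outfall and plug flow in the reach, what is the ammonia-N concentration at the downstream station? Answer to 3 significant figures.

2.40 mg/L

Mixed concentration C = ΣQC/ΣQ = (65.40·0.1400 + 14.10·21.00) / 79.50 = 305.3/79.50 = 3.840 mg/L.
Half-life 11.9 h → k = ln 2 / 11.9 = 0.05825 h⁻¹ = 1.398 d⁻¹.
Applying C = C₀e^(−kt): 3.840 × 0.6253 = 2.401 mg/L.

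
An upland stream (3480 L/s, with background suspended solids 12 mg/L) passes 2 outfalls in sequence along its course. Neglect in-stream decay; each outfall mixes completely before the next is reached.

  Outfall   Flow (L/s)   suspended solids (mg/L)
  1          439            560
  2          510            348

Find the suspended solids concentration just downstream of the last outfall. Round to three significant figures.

105 mg/L

After outfall 1: Q = 3480 + 439.0 = 3919 L/s; C = (3480·12.00 + 439.0·560.0)/3919 = 73.39 mg/L.
After outfall 2: Q = 3919 + 510.0 = 4429 L/s; C = (3919·73.39 + 510.0·348.0)/4429 = 105.0 mg/L.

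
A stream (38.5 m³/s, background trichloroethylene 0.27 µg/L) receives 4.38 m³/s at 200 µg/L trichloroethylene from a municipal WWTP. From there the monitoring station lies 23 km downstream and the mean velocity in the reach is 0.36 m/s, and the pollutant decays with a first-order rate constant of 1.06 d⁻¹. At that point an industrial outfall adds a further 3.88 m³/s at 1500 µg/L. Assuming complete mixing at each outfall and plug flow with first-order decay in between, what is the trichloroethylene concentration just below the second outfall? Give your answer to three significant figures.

133 µg/L

Flow-weighted average: C = (38.50·0.2700 + 4.380·200.0) / 42.88 = 886.4/42.88 = 20.67 µg/L; combined flow 42.88 m³/s.
Travel time t = 23·1000 / 0.36 = 63890 s = 17.75 h.
First-order decay: C = 20.67·exp(−k·t) = 20.67·0.4567 = 9.440 µg/L.
Second outfall: C = (42.88·9.440 + 3.880·1500)/46.76 = 133.1 µg/L.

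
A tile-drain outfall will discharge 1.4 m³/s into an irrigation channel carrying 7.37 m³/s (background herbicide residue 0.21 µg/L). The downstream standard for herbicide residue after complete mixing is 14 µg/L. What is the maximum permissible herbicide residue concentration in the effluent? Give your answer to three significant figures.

At the limit, (Qr·Cr + Qe·Cₑ)/(Qr + Qe) = 14:
Cₑ = (8.770·14 − 7.370·0.2100) / 1.400 = 86.59 µg/L.

86.6 µg/L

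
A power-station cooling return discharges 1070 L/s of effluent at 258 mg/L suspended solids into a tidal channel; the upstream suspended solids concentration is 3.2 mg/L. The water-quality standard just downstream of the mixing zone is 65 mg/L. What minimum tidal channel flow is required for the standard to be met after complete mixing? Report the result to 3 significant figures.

Set C_mix = 65: (Q·3.200 + 1070·258.0) / (Q + 1070) = 65
→ Q = 1070·(258.0 − 65)/(65 − 3.200) = 3342 L/s.

3340 L/s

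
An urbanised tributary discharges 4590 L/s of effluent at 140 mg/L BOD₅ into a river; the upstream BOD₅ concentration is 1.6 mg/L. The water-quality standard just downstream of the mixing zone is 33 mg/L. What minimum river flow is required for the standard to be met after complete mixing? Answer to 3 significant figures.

Set C_mix = 33: (Q·1.600 + 4590·140.0) / (Q + 4590) = 33
→ Q = 4590·(140.0 − 33)/(33 − 1.600) = 15640 L/s.

15600 L/s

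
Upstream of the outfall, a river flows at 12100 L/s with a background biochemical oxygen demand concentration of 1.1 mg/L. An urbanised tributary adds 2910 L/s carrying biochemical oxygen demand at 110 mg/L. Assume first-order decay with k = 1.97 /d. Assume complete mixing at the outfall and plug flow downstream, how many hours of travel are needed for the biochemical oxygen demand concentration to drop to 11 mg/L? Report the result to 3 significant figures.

8.56 h

Mixed concentration C = ΣQC/ΣQ = (12100·1.100 + 2910·110.0) / 15010 = 333400/15010 = 22.21 mg/L.
22.21·exp(−k·t) = 11 → t = ln(22.21/11)/k = 30820 s = 8.562 h.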